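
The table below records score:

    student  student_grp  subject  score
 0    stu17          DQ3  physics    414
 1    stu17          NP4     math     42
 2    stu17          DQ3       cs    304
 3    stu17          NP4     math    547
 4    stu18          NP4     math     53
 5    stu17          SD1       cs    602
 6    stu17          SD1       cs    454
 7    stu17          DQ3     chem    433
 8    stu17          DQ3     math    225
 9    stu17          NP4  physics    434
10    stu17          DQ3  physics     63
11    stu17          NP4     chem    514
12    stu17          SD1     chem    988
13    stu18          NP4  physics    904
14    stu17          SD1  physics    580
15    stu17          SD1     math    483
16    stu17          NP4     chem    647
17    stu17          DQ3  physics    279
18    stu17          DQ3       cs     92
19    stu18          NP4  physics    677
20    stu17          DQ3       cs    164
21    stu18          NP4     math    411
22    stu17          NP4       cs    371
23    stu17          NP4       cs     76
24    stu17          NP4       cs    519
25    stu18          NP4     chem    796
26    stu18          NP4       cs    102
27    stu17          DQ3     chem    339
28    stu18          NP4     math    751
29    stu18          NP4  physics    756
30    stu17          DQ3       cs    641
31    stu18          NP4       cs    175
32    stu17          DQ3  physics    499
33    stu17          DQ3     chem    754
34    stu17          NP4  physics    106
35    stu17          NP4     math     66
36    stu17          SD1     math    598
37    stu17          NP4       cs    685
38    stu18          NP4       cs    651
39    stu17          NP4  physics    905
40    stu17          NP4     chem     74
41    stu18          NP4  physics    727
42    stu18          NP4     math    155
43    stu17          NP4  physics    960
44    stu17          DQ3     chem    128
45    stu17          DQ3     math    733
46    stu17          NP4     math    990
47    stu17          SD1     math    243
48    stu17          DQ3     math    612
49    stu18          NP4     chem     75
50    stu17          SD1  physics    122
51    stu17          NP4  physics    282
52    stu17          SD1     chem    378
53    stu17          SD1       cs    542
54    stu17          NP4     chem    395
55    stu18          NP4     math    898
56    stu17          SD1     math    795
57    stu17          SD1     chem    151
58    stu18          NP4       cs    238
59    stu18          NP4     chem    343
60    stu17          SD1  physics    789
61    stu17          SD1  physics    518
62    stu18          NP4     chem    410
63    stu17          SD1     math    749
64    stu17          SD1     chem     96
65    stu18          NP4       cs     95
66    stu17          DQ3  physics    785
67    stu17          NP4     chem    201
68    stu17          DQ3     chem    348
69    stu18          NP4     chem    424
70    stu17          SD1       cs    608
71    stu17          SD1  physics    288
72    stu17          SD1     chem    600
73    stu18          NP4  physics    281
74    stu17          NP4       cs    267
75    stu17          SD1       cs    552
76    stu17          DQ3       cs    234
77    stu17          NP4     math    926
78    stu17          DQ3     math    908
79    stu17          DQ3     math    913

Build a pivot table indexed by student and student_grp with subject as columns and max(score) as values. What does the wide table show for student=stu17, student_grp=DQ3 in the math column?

913

Rows with student=stu17, student_grp=DQ3 and subject=math: score values are 225, 733, 612, 908, 913.
max(225, 733, 612, 908, 913) = 913.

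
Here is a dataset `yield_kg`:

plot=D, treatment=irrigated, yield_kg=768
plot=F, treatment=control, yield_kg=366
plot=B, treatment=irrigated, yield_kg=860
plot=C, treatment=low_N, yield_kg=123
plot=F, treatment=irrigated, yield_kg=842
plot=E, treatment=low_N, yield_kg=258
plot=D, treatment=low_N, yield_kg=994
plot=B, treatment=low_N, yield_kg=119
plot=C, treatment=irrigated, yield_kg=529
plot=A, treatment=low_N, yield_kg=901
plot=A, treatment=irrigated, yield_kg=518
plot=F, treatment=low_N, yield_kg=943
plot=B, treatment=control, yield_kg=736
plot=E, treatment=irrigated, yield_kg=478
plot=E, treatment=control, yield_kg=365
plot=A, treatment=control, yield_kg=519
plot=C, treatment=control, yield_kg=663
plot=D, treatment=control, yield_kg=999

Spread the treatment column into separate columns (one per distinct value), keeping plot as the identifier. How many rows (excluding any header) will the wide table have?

6

6 distinct plot values → 6 rows.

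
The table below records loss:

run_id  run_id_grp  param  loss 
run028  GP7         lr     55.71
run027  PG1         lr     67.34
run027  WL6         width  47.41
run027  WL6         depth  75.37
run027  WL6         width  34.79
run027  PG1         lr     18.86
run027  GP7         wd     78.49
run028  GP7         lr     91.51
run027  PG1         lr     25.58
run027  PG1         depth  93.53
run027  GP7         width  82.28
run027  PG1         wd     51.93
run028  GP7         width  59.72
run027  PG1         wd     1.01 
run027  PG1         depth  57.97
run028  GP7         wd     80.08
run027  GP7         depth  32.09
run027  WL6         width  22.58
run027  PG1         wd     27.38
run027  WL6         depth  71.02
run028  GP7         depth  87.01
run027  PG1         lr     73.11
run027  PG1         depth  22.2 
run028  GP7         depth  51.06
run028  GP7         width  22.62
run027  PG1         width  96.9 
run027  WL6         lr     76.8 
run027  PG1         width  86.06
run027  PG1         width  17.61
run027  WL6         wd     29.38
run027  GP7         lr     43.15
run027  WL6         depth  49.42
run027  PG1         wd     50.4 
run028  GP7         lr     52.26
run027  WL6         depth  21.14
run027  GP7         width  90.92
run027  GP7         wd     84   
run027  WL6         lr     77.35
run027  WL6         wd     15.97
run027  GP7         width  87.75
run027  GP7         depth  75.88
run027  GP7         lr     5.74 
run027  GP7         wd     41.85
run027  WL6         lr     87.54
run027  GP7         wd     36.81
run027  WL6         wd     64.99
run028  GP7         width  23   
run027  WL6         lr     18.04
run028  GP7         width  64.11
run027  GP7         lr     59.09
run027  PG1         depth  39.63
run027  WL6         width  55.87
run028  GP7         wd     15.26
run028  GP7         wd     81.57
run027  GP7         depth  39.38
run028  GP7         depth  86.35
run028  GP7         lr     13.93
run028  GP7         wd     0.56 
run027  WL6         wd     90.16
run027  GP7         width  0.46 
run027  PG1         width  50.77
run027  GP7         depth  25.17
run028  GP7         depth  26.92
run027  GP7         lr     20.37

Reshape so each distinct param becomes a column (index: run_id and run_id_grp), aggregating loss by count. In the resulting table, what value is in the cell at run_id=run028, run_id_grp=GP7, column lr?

4

Rows with run_id=run028, run_id_grp=GP7 and param=lr: loss values are 55.71, 91.51, 52.26, 13.93.
4 rows match — count = 4.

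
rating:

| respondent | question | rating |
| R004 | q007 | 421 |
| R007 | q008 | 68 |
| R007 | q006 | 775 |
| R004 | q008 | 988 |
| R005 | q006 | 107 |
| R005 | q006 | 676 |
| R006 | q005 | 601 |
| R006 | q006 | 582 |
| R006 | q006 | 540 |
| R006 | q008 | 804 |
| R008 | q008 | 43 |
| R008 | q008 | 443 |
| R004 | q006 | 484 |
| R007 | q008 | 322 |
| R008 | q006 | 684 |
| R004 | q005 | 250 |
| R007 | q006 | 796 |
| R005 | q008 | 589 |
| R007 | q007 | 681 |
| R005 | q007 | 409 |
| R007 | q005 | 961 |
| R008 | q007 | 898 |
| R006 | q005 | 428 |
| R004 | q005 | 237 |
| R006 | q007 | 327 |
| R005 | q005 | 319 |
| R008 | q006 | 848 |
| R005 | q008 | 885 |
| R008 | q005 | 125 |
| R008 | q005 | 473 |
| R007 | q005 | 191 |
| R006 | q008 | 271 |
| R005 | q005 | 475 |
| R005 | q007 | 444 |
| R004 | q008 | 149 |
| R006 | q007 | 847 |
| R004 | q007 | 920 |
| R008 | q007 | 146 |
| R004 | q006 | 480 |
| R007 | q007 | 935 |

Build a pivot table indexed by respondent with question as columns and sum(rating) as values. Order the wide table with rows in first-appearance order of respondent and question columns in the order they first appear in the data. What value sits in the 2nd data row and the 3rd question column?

With rows in first-appearance order of respondent, row 2 is respondent=R007. question columns in first-appearance order: q007, q008, q006, q005; column 3 is q006.
Long rows with respondent=R007, question=q006: 775 + 796 = 1571.

1571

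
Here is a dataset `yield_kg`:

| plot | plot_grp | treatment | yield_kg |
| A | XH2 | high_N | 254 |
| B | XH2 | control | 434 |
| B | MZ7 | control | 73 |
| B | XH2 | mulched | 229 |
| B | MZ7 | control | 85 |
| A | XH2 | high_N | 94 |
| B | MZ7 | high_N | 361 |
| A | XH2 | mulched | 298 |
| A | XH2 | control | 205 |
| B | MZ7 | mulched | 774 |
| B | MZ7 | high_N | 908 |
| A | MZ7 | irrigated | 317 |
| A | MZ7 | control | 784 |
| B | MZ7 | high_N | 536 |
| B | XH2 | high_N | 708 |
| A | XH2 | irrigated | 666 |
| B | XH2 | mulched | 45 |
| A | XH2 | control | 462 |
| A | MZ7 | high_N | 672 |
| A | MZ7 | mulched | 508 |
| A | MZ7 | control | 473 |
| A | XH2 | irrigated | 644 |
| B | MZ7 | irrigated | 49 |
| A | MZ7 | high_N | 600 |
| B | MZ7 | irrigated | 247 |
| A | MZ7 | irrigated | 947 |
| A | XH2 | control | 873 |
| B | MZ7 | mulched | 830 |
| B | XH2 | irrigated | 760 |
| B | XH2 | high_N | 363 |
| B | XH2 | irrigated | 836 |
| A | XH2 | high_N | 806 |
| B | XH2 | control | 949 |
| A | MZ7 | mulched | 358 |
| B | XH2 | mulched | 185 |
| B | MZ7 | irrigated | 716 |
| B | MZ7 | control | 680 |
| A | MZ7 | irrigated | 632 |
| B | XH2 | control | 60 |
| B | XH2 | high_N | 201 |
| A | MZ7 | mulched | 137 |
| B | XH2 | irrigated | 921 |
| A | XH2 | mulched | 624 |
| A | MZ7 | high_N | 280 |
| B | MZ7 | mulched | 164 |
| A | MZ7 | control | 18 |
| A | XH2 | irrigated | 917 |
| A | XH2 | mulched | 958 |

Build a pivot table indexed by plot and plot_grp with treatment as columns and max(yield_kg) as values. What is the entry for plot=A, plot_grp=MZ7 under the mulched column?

508

Rows with plot=A, plot_grp=MZ7 and treatment=mulched: yield_kg values are 508, 358, 137.
max(508, 358, 137) = 508.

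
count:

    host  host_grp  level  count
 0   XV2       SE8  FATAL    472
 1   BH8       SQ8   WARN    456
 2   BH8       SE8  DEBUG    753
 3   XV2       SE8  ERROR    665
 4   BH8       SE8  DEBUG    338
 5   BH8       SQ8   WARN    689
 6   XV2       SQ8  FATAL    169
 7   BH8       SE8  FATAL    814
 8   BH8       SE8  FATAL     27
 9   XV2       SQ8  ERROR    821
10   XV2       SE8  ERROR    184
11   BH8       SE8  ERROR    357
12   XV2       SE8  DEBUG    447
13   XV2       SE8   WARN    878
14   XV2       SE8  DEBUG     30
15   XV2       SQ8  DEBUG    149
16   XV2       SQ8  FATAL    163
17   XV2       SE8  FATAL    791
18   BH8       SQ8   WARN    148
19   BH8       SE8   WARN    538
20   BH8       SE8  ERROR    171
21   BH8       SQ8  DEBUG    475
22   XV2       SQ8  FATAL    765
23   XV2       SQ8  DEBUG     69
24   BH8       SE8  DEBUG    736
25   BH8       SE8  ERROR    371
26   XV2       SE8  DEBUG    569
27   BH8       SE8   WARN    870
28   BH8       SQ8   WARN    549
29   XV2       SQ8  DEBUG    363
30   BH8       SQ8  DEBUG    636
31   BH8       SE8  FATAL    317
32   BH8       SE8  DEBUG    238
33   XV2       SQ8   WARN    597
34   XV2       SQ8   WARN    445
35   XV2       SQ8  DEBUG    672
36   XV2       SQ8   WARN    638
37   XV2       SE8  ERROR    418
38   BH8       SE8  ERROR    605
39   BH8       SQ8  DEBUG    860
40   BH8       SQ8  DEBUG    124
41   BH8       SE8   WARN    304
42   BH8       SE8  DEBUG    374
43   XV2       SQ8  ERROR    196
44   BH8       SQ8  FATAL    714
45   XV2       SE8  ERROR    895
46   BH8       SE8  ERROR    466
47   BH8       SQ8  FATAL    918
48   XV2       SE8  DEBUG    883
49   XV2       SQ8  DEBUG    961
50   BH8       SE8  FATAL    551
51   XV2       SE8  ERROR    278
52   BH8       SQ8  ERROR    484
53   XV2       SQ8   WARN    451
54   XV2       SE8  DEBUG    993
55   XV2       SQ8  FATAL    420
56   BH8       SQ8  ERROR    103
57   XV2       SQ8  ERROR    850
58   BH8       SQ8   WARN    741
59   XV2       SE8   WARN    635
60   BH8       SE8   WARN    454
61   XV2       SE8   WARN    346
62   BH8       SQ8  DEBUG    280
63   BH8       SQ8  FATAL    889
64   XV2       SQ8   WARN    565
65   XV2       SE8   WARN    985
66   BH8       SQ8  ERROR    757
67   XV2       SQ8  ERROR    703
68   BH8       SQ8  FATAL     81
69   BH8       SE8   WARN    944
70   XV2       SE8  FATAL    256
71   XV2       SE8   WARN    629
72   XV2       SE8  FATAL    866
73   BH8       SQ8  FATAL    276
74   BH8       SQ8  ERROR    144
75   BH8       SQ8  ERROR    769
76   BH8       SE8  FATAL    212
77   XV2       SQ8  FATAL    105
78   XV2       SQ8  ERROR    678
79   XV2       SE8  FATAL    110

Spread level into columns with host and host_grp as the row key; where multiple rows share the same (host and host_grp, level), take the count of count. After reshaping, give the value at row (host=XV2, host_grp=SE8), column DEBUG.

Rows with host=XV2, host_grp=SE8 and level=DEBUG: count values are 447, 30, 569, 883, 993.
5 rows match — count = 5.

5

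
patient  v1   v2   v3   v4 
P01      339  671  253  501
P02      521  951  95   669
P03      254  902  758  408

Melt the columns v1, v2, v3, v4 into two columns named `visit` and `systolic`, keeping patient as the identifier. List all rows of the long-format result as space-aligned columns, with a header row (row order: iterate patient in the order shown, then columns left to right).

Each (patient, column) pair becomes one row: 3 × 4 = 12 rows.
For example, (P01, v1) → systolic=339.

patient  visit  systolic
P01      v1     339     
P01      v2     671     
P01      v3     253     
P01      v4     501     
P02      v1     521     
P02      v2     951     
P02      v3     95      
P02      v4     669     
P03      v1     254     
P03      v2     902     
P03      v3     758     
P03      v4     408     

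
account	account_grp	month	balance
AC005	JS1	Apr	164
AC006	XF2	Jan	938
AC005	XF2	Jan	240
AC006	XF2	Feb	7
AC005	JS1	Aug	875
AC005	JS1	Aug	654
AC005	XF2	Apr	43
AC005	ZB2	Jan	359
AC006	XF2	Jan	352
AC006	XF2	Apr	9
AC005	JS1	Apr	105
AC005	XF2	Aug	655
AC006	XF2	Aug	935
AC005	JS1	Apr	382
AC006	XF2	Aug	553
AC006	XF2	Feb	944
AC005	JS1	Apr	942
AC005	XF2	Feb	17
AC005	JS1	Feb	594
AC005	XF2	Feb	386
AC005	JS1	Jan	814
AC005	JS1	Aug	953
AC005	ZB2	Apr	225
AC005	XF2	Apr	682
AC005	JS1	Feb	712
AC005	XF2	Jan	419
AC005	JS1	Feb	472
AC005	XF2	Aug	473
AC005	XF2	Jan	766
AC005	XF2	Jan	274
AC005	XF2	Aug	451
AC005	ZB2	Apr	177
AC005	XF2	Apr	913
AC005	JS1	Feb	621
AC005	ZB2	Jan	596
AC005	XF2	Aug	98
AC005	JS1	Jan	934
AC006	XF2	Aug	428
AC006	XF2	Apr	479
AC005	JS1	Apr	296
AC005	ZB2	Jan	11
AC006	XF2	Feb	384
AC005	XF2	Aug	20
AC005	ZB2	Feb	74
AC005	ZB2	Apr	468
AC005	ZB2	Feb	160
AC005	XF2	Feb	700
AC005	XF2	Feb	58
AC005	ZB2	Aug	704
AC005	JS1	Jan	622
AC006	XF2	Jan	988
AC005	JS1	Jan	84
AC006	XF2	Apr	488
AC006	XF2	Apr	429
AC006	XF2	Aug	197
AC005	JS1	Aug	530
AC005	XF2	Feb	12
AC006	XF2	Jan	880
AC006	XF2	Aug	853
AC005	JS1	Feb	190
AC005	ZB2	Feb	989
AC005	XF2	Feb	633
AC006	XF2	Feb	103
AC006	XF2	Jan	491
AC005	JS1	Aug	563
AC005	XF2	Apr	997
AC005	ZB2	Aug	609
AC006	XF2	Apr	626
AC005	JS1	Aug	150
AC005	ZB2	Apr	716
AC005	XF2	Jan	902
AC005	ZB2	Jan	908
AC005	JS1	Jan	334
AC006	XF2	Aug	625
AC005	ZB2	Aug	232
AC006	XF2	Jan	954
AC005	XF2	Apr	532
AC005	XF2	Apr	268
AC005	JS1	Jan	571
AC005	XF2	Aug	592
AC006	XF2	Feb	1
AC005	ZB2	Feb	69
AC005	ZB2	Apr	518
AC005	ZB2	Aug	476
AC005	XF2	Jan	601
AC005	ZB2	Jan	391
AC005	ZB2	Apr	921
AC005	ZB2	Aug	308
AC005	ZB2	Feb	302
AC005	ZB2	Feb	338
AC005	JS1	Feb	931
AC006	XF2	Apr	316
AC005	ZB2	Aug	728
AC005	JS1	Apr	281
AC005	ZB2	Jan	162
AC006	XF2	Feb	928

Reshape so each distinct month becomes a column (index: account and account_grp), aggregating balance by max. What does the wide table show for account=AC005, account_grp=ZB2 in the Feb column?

Rows with account=AC005, account_grp=ZB2 and month=Feb: balance values are 74, 160, 989, 69, 302, 338.
max(74, 160, 989, 69, 302, 338) = 989.

989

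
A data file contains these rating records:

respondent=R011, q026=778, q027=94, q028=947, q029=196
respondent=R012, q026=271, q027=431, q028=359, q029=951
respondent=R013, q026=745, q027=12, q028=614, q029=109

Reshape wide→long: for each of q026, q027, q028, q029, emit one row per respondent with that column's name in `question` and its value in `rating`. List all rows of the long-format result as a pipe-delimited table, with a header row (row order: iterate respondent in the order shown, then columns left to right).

Each (respondent, column) pair becomes one row: 3 × 4 = 12 rows.
For example, (R011, q026) → rating=778.

| respondent | question | rating |
| R011 | q026 | 778 |
| R011 | q027 | 94 |
| R011 | q028 | 947 |
| R011 | q029 | 196 |
| R012 | q026 | 271 |
| R012 | q027 | 431 |
| R012 | q028 | 359 |
| R012 | q029 | 951 |
| R013 | q026 | 745 |
| R013 | q027 | 12 |
| R013 | q028 | 614 |
| R013 | q029 | 109 |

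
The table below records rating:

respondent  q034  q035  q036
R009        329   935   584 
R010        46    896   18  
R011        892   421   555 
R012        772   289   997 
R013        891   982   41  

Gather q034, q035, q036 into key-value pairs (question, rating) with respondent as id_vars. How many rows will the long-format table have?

5 respondent values × 3 melted columns = 15 rows.

15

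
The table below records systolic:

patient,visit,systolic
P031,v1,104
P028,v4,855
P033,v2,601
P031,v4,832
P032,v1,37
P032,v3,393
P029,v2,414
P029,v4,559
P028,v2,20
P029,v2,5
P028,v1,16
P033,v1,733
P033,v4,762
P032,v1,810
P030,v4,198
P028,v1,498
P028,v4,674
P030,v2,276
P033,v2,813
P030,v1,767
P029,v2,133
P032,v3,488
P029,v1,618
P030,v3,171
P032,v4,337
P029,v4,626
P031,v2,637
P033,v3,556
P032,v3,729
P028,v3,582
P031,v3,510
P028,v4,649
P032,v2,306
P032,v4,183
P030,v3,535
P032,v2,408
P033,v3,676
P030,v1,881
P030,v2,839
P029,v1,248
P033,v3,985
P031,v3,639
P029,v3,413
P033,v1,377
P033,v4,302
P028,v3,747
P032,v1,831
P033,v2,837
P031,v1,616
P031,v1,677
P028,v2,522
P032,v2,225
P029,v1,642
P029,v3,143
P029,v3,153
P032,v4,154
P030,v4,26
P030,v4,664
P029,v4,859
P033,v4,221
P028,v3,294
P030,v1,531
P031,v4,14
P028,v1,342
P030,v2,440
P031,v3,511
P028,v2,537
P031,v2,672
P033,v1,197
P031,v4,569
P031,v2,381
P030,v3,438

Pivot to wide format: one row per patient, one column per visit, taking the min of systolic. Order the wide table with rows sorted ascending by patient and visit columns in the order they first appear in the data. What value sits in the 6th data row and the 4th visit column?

556

With rows sorted ascending by patient, row 6 is patient=P033. visit columns in first-appearance order: v1, v4, v2, v3; column 4 is v3.
Long rows with patient=P033, visit=v3: min(556, 676, 985) = 556.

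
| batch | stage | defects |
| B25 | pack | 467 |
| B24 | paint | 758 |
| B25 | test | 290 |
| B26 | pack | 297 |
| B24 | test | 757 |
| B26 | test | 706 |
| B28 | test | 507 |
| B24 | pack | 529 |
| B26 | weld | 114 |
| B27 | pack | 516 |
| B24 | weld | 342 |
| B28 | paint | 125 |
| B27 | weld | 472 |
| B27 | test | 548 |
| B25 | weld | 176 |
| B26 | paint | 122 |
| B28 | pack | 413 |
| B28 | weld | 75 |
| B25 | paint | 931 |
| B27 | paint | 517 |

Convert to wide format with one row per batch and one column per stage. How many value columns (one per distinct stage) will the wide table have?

4

4 distinct stage values: paint, test, pack, weld.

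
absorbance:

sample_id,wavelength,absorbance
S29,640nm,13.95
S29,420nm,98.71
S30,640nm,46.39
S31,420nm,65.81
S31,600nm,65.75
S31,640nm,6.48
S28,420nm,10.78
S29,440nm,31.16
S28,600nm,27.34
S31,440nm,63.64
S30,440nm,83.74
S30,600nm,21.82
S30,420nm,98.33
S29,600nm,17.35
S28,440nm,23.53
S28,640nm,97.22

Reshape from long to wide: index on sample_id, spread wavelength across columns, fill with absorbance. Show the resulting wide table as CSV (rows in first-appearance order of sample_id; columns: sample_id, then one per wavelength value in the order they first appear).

Columns: sample_id plus the 4 distinct wavelength values (640nm, 420nm, 600nm, 440nm).
For example, row S29 column 640nm takes absorbance=13.95 from the long row (S29, 640nm).

sample_id,640nm,420nm,600nm,440nm
S29,13.95,98.71,17.35,31.16
S30,46.39,98.33,21.82,83.74
S31,6.48,65.81,65.75,63.64
S28,97.22,10.78,27.34,23.53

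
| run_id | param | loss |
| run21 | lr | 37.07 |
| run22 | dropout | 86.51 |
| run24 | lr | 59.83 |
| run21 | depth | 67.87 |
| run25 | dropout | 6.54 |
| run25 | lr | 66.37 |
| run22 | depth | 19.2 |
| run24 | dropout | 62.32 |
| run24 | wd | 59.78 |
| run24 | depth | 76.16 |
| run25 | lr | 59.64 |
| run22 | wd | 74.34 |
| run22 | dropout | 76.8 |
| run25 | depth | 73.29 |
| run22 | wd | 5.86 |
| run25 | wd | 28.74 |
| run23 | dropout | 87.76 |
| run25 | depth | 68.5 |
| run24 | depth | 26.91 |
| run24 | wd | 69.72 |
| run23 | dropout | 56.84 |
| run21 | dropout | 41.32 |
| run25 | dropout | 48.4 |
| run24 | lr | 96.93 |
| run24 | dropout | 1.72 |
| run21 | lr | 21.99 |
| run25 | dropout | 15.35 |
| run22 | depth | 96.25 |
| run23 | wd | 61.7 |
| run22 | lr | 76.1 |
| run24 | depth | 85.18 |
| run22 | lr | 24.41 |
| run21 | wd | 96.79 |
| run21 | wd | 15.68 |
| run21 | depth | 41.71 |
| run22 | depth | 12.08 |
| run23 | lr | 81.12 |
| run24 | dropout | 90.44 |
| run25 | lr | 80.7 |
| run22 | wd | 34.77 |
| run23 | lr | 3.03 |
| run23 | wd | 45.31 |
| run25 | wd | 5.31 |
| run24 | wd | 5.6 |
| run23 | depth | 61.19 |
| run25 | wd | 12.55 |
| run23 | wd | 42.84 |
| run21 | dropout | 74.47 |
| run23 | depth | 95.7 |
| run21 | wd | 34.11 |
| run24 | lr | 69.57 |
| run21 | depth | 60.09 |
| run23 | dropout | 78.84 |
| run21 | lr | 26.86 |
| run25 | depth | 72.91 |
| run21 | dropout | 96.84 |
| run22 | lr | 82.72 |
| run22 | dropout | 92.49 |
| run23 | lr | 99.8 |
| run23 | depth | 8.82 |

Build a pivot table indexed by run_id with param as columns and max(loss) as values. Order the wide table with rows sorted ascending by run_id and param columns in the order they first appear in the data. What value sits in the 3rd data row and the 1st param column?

99.8

With rows sorted ascending by run_id, row 3 is run_id=run23. param columns in first-appearance order: lr, dropout, depth, wd; column 1 is lr.
Long rows with run_id=run23, param=lr: max(81.12, 3.03, 99.8) = 99.8.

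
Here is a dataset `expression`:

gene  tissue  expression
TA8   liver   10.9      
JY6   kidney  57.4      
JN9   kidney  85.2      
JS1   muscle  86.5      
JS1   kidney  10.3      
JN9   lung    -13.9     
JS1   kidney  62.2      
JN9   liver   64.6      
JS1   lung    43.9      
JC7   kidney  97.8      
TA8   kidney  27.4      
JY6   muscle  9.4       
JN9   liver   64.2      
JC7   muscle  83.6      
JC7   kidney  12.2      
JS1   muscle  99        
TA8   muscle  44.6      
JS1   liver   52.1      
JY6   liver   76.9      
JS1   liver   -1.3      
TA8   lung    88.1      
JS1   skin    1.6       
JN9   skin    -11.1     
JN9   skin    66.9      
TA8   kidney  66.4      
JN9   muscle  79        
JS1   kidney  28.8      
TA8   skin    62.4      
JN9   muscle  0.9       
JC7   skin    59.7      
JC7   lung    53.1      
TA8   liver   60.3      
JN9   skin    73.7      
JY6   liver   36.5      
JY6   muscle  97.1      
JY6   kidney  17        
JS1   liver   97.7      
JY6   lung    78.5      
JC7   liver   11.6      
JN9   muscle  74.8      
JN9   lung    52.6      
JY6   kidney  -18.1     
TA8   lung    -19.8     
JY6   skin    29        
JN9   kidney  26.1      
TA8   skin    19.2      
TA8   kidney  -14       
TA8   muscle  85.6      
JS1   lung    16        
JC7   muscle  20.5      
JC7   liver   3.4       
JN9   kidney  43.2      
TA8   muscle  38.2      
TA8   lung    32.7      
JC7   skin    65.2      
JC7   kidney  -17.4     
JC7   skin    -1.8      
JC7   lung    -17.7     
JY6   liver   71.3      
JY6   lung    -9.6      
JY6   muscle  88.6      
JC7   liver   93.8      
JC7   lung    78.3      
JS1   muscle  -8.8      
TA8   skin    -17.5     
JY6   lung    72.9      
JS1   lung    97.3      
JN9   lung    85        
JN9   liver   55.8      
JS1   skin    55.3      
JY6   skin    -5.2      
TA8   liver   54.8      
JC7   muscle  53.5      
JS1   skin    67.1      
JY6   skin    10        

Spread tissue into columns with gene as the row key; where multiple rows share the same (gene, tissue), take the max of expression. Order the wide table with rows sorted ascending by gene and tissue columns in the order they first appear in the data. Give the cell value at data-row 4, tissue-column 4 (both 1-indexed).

With rows sorted ascending by gene, row 4 is gene=JY6. tissue columns in first-appearance order: liver, kidney, muscle, lung, skin; column 4 is lung.
Long rows with gene=JY6, tissue=lung: max(78.5, -9.6, 72.9) = 78.5.

78.5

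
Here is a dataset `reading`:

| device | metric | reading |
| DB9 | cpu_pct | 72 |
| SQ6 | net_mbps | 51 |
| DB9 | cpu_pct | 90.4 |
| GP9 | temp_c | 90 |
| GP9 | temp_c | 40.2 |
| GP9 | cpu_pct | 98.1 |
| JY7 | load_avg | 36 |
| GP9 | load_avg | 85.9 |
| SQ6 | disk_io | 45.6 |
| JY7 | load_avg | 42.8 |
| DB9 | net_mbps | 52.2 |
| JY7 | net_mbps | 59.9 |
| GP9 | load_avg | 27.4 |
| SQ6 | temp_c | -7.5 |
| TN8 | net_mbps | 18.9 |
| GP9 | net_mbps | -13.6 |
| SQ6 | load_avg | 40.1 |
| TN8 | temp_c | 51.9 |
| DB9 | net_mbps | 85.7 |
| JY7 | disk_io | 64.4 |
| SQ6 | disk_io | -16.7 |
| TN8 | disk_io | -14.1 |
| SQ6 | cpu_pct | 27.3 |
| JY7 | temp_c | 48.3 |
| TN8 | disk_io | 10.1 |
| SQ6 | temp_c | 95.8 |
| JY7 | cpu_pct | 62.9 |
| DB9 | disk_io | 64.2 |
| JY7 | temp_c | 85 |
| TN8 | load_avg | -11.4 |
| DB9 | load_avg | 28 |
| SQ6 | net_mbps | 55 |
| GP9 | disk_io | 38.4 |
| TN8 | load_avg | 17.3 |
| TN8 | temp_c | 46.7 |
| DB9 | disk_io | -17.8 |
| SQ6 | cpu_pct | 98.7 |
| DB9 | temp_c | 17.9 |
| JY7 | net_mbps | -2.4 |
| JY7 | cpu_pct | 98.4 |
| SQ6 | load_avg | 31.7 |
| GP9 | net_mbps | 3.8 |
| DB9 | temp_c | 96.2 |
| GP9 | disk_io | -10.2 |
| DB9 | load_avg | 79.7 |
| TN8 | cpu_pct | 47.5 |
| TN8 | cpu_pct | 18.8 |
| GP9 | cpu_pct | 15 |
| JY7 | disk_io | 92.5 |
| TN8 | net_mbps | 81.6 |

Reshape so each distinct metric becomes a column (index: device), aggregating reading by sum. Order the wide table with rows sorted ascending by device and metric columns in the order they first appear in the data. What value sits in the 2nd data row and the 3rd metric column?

130.2

With rows sorted ascending by device, row 2 is device=GP9. metric columns in first-appearance order: cpu_pct, net_mbps, temp_c, load_avg, disk_io; column 3 is temp_c.
Long rows with device=GP9, metric=temp_c: 90 + 40.2 = 130.2.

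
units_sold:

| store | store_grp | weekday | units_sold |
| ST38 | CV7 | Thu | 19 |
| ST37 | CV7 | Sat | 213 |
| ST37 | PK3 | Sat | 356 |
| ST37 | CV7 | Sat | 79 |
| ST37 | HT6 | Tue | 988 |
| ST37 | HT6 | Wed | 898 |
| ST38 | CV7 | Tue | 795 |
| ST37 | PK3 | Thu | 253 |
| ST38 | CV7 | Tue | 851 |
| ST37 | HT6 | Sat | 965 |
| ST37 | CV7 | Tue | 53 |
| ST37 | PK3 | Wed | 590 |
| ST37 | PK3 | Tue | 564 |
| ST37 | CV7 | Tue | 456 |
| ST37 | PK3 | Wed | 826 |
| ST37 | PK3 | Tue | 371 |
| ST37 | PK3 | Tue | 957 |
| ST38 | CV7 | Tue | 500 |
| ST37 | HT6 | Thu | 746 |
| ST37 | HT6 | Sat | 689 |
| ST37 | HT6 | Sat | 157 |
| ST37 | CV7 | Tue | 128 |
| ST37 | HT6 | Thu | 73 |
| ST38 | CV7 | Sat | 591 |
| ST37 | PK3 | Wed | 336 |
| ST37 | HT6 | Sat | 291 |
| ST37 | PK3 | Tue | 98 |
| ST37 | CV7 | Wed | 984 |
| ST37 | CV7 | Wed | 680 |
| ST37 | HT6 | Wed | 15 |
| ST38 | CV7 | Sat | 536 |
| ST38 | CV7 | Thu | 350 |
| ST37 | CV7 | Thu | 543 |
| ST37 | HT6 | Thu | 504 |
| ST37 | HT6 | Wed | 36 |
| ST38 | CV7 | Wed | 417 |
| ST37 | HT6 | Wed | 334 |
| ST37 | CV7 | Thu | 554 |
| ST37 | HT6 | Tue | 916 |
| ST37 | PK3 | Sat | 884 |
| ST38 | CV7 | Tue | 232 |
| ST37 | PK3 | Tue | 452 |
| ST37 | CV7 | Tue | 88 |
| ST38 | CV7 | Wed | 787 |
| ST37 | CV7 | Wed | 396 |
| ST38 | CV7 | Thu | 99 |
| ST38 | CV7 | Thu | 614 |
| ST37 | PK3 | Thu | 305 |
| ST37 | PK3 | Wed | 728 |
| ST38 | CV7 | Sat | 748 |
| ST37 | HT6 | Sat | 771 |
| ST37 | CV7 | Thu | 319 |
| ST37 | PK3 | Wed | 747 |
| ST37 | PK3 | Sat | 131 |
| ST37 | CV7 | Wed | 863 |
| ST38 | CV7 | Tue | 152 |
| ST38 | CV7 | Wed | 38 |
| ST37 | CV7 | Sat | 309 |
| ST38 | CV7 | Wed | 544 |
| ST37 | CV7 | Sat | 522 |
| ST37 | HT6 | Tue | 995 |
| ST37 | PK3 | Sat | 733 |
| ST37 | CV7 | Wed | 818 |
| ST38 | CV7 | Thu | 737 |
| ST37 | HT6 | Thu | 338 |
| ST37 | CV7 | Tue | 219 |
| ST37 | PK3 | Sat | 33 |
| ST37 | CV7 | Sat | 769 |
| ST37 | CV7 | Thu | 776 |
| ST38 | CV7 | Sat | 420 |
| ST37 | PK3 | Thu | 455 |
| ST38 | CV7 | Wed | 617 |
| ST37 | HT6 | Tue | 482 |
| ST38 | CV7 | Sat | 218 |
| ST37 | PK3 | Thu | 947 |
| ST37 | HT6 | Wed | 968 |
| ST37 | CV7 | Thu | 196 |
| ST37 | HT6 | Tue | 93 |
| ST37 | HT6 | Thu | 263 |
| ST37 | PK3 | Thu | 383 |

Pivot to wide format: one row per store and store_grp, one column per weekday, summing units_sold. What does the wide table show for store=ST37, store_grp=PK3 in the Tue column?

2442

Rows with store=ST37, store_grp=PK3 and weekday=Tue: units_sold values are 564, 371, 957, 98, 452.
564 + 371 + 957 + 98 + 452 = 2442.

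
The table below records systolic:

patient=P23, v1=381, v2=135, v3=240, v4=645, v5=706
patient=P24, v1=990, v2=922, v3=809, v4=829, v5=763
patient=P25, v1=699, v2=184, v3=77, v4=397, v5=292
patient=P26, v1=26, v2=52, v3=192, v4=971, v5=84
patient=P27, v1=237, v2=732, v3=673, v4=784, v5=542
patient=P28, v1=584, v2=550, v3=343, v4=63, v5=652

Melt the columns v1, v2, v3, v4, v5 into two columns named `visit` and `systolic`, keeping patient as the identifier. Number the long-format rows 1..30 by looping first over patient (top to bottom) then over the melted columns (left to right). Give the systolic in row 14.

30 rows total (6 × 5). Row 14: index ⌊(14-1)/5⌋ = 2 into patient → P25; (14-1) mod 5 = 3 into the melted columns → v4.
So row 14 is (P25, v4, 397); systolic = 397.

397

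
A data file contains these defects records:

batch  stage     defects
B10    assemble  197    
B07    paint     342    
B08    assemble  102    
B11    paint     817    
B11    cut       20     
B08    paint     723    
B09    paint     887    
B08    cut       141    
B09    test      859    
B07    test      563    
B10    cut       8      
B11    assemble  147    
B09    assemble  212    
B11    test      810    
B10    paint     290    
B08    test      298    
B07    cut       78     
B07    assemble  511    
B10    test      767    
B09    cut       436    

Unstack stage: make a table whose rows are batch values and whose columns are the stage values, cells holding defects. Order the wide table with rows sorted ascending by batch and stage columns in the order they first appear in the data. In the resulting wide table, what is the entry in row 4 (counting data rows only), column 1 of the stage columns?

197

With rows sorted ascending by batch, row 4 is batch=B10. stage columns in first-appearance order: assemble, paint, cut, test; column 1 is assemble.
Long rows with batch=B10, stage=assemble: defects = 197.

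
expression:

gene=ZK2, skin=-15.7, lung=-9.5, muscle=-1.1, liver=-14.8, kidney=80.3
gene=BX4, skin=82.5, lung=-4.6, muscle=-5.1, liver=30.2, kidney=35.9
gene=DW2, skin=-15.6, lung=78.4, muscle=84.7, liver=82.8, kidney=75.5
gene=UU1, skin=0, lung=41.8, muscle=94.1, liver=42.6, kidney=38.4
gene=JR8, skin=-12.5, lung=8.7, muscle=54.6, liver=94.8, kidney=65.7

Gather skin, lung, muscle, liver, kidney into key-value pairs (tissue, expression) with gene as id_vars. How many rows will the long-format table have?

5 gene values × 5 melted columns = 25 rows.

25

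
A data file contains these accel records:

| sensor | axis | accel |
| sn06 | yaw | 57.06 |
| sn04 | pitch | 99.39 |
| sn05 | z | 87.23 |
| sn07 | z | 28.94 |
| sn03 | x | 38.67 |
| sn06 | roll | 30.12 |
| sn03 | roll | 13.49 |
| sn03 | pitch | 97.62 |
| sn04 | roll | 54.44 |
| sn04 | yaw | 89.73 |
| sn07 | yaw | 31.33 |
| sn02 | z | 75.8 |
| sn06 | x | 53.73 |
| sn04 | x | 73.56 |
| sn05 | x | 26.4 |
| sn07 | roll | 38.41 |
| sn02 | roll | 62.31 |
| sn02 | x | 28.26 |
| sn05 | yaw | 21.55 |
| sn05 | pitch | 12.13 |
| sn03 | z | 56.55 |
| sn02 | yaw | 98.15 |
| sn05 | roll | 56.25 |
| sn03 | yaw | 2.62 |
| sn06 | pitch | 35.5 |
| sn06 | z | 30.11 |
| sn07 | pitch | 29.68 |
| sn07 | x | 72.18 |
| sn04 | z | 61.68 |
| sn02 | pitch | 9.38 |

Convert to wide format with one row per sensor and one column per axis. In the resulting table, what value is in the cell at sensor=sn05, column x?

Wide layout: rows indexed by sensor, columns are the 5 distinct axis values (yaw, pitch, z, x, roll).
Cell (sensor=sn05, axis=x) draws from the long row where sensor=sn05 and axis=x, which has accel=26.4.

26.4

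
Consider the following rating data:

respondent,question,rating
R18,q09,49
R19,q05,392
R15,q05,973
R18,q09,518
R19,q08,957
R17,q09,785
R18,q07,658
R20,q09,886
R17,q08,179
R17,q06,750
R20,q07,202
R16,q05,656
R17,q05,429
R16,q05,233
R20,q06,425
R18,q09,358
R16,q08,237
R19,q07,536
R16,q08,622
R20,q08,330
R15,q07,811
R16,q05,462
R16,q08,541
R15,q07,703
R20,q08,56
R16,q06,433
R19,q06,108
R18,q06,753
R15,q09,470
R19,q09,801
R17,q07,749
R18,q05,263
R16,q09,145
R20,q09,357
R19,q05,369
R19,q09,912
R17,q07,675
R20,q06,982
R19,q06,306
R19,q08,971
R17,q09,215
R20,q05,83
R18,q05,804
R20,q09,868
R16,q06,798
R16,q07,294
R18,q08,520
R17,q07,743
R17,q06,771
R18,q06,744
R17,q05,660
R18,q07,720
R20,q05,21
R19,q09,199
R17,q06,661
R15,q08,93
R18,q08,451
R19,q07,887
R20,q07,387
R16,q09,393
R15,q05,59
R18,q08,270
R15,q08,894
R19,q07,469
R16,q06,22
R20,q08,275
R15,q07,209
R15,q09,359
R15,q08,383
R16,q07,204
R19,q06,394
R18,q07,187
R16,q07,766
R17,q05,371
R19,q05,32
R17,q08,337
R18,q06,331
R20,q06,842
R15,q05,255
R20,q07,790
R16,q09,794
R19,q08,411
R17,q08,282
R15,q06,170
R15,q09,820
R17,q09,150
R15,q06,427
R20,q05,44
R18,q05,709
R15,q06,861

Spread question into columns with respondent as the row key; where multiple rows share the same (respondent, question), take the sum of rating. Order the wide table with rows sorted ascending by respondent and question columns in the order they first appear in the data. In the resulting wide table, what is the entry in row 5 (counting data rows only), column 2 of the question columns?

793

With rows sorted ascending by respondent, row 5 is respondent=R19. question columns in first-appearance order: q09, q05, q08, q07, q06; column 2 is q05.
Long rows with respondent=R19, question=q05: 392 + 369 + 32 = 793.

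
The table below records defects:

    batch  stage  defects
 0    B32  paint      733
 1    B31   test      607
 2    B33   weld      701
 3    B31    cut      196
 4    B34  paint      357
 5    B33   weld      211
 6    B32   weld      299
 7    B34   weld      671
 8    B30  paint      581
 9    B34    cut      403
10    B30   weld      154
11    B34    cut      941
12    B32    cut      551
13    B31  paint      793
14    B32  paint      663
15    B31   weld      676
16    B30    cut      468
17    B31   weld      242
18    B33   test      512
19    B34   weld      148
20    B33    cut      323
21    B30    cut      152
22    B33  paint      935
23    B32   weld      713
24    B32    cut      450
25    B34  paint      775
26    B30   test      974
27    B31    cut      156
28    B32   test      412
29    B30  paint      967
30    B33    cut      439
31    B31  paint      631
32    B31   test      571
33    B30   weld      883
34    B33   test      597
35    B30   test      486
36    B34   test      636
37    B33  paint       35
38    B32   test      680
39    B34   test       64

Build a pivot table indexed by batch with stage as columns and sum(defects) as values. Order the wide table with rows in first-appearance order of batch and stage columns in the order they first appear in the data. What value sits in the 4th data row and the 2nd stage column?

With rows in first-appearance order of batch, row 4 is batch=B34. stage columns in first-appearance order: paint, test, weld, cut; column 2 is test.
Long rows with batch=B34, stage=test: 636 + 64 = 700.

700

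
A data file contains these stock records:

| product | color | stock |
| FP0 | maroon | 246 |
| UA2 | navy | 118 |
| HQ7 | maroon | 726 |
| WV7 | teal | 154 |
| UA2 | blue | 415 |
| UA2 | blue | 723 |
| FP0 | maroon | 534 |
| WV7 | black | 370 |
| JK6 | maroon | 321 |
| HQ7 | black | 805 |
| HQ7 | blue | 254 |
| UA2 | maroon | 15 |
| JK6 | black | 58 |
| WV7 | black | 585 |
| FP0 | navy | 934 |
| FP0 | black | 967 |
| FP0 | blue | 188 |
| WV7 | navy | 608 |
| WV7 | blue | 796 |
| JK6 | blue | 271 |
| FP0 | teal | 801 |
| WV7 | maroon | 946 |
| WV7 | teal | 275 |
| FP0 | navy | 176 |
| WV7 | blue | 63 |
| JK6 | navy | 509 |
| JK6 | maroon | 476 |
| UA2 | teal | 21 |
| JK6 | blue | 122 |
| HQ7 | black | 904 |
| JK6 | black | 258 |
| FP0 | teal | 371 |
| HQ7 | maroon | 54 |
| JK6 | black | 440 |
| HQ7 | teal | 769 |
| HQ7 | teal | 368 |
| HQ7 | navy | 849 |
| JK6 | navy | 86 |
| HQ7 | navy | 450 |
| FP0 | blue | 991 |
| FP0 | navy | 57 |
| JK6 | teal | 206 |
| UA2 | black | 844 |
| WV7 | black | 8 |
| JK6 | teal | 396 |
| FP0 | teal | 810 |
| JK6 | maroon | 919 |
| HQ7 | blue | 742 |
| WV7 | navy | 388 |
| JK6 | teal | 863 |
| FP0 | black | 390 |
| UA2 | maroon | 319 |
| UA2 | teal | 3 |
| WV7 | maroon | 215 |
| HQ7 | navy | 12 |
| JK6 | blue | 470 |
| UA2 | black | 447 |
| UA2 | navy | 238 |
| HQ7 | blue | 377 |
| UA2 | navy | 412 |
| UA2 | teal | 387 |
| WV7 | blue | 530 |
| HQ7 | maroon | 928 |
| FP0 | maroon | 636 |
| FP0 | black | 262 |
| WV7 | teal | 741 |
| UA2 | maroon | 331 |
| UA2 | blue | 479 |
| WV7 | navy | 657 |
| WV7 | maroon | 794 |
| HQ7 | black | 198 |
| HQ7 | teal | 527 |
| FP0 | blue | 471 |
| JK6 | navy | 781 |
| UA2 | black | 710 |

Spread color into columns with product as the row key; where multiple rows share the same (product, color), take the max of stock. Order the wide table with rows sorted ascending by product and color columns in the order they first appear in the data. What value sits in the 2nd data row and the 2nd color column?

With rows sorted ascending by product, row 2 is product=HQ7. color columns in first-appearance order: maroon, navy, teal, blue, black; column 2 is navy.
Long rows with product=HQ7, color=navy: max(849, 450, 12) = 849.

849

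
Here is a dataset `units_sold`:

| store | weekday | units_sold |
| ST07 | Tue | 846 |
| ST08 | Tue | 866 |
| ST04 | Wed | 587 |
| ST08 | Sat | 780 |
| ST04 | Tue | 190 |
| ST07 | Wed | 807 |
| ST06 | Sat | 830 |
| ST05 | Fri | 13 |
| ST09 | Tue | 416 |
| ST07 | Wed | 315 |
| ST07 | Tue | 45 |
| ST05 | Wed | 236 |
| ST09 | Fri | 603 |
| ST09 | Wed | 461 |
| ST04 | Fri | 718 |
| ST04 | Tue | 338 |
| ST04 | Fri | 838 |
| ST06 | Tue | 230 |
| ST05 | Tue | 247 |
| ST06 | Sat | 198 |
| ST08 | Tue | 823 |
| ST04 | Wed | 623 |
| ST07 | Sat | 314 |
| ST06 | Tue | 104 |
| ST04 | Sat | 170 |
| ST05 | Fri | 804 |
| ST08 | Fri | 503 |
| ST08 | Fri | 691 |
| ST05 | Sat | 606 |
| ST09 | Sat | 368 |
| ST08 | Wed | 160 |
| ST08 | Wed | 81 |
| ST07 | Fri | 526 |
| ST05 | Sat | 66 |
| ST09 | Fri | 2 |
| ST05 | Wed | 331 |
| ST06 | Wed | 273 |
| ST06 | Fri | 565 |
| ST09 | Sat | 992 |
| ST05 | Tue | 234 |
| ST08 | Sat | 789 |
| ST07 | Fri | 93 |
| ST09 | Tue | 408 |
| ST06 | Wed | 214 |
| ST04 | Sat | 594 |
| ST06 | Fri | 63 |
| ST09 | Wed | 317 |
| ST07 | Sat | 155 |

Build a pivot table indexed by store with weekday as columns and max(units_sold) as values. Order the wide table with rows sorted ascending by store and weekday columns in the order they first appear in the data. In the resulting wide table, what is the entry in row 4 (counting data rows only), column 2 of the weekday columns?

807

With rows sorted ascending by store, row 4 is store=ST07. weekday columns in first-appearance order: Tue, Wed, Sat, Fri; column 2 is Wed.
Long rows with store=ST07, weekday=Wed: max(807, 315) = 807.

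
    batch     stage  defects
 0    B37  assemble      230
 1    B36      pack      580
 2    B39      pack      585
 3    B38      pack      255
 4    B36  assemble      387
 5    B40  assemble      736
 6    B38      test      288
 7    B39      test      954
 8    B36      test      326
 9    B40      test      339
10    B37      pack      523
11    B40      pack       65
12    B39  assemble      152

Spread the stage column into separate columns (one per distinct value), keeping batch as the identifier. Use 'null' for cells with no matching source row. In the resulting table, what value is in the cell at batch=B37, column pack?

523

The long row with batch=B37, stage=pack has defects=523.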